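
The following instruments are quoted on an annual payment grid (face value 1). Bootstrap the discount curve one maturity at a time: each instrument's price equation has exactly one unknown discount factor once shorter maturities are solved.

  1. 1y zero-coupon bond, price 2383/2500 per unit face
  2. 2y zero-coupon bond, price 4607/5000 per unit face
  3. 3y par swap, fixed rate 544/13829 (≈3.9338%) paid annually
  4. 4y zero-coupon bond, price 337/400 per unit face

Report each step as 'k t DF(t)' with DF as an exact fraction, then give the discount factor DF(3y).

step 1 [1y] zero: DF = P = 2383/2500 ≈ 0.953200
step 2 [2y] zero: DF = P = 4607/5000 ≈ 0.921400
step 3 [3y] swap r/1=544/13829: DF=(1 − 544/13829·(0.953200+0.921400))/(1+544/13829) = 557/625 ≈ 0.891200
step 4 [4y] zero: DF = P = 337/400 ≈ 0.842500

1 1 2383/2500
2 2 4607/5000
3 3 557/625
4 4 337/400
DF(3y) = 557/625 ≈ 0.891200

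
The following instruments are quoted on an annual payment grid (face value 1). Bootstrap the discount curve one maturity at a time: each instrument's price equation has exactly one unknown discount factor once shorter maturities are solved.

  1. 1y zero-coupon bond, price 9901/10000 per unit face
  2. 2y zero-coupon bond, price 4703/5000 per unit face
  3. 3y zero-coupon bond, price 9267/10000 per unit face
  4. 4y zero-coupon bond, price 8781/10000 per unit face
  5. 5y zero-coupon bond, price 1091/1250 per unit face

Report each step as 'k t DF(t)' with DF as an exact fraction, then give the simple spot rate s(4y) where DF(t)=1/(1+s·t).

step 1 [1y] zero: DF = P = 9901/10000 ≈ 0.990100
step 2 [2y] zero: DF = P = 4703/5000 ≈ 0.940600
step 3 [3y] zero: DF = P = 9267/10000 ≈ 0.926700
step 4 [4y] zero: DF = P = 8781/10000 ≈ 0.878100
step 5 [5y] zero: DF = P = 1091/1250 ≈ 0.872800

1 1 9901/10000
2 2 4703/5000
3 3 9267/10000
4 4 8781/10000
5 5 1091/1250
s(4y) = (1/(8781/10000) − 1)/(4) = 1219/35124 ≈ 3.4706%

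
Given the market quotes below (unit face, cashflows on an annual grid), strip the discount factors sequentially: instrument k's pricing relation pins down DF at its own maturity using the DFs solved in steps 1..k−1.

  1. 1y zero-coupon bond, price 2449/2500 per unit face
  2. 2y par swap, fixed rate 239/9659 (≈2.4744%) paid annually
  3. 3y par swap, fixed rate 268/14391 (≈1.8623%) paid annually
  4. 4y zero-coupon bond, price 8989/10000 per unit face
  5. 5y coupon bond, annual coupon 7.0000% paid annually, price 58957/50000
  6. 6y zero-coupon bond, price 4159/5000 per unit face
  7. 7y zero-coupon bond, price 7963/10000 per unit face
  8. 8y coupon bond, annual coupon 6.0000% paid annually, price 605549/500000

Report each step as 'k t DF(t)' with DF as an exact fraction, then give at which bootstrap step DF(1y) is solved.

1 1 2449/2500
2 2 4761/5000
3 3 1183/1250
4 4 8989/10000
5 5 8549/10000
6 6 4159/5000
7 7 7963/10000
8 8 3941/5000
DF(1y) is solved at step 1

step 1 [1y] zero: DF = P = 2449/2500 ≈ 0.979600
step 2 [2y] swap r/1=239/9659: DF=(1 − 239/9659·(0.979600))/(1+239/9659) = 4761/5000 ≈ 0.952200
step 3 [3y] swap r/1=268/14391: DF=(1 − 268/14391·(0.979600+0.952200))/(1+268/14391) = 1183/1250 ≈ 0.946400
step 4 [4y] zero: DF = P = 8989/10000 ≈ 0.898900
step 5 [5y] bond c/1=7/100: DF=(58957/50000 − 7/100·(0.979600+0.952200+0.946400+0.898900))/(1+7/100) = 8549/10000 ≈ 0.854900
step 6 [6y] zero: DF = P = 4159/5000 ≈ 0.831800
step 7 [7y] zero: DF = P = 7963/10000 ≈ 0.796300
step 8 [8y] bond c/1=3/50: DF=(605549/500000 − 3/50·(0.979600+0.952200+0.946400+0.898900+0.854900+0.831800+0.796300))/(1+3/50) = 3941/5000 ≈ 0.788200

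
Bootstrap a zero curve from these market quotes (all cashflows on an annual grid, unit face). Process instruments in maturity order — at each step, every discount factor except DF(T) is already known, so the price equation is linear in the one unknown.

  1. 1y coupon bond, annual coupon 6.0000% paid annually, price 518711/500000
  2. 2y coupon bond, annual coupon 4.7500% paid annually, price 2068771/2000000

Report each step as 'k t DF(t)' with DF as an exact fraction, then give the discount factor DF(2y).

step 1 [1y] bond c/1=3/50: DF=(518711/500000 − 3/50·(0))/(1+3/50) = 9787/10000 ≈ 0.978700
step 2 [2y] bond c/1=19/400: DF=(2068771/2000000 − 19/400·(0.978700))/(1+19/400) = 9431/10000 ≈ 0.943100

1 1 9787/10000
2 2 9431/10000
DF(2y) = 9431/10000 ≈ 0.943100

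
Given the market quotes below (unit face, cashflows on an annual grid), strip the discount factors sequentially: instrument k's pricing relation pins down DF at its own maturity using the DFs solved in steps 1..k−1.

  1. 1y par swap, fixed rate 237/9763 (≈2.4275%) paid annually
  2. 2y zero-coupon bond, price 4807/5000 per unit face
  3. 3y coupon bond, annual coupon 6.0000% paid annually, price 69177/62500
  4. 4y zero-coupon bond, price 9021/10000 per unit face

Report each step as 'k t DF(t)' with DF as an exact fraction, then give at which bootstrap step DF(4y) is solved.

step 1 [1y] swap r/1=237/9763: DF=(1 − 237/9763·(0))/(1+237/9763) = 9763/10000 ≈ 0.976300
step 2 [2y] zero: DF = P = 4807/5000 ≈ 0.961400
step 3 [3y] bond c/1=3/50: DF=(69177/62500 − 3/50·(0.976300+0.961400))/(1+3/50) = 1869/2000 ≈ 0.934500
step 4 [4y] zero: DF = P = 9021/10000 ≈ 0.902100

1 1 9763/10000
2 2 4807/5000
3 3 1869/2000
4 4 9021/10000
DF(4y) is solved at step 4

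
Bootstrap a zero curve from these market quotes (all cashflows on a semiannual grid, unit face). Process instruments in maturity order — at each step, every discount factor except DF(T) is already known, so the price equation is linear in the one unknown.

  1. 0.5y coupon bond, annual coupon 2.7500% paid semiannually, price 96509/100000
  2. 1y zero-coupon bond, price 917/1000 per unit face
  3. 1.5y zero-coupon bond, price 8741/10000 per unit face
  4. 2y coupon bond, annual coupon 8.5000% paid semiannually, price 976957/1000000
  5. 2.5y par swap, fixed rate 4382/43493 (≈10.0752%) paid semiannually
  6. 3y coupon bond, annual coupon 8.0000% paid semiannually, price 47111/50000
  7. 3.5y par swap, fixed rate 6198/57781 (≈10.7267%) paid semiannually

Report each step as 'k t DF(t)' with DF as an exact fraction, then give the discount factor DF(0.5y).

step 1 [0.5y] bond c/2=11/800: DF=(96509/100000 − 11/800·(0))/(1+11/800) = 119/125 ≈ 0.952000
step 2 [1y] zero: DF = P = 917/1000 ≈ 0.917000
step 3 [1.5y] zero: DF = P = 8741/10000 ≈ 0.874100
step 4 [2y] bond c/2=17/400: DF=(976957/1000000 − 17/400·(0.952000+0.917000+0.874100))/(1+17/400) = 8253/10000 ≈ 0.825300
step 5 [2.5y] swap r/2=2191/43493: DF=(1 − 2191/43493·(0.952000+0.917000+0.874100+0.825300))/(1+2191/43493) = 7809/10000 ≈ 0.780900
step 6 [3y] bond c/2=1/25: DF=(47111/50000 − 1/25·(0.952000+0.917000+0.874100+0.825300+0.780900))/(1+1/25) = 7387/10000 ≈ 0.738700
step 7 [3.5y] swap r/2=3099/57781: DF=(1 − 3099/57781·(0.952000+0.917000+0.874100+0.825300+0.780900+0.738700))/(1+3099/57781) = 6901/10000 ≈ 0.690100

1 1/2 119/125
2 1 917/1000
3 3/2 8741/10000
4 2 8253/10000
5 5/2 7809/10000
6 3 7387/10000
7 7/2 6901/10000
DF(0.5y) = 119/125 ≈ 0.952000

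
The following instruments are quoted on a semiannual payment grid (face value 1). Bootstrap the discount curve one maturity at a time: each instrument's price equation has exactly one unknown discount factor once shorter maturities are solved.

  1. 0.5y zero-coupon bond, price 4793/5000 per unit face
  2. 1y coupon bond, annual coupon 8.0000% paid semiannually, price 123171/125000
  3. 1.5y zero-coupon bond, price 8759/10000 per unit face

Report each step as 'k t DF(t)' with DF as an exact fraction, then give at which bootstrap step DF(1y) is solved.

step 1 [0.5y] zero: DF = P = 4793/5000 ≈ 0.958600
step 2 [1y] bond c/2=1/25: DF=(123171/125000 − 1/25·(0.958600))/(1+1/25) = 4553/5000 ≈ 0.910600
step 3 [1.5y] zero: DF = P = 8759/10000 ≈ 0.875900

1 1/2 4793/5000
2 1 4553/5000
3 3/2 8759/10000
DF(1y) is solved at step 2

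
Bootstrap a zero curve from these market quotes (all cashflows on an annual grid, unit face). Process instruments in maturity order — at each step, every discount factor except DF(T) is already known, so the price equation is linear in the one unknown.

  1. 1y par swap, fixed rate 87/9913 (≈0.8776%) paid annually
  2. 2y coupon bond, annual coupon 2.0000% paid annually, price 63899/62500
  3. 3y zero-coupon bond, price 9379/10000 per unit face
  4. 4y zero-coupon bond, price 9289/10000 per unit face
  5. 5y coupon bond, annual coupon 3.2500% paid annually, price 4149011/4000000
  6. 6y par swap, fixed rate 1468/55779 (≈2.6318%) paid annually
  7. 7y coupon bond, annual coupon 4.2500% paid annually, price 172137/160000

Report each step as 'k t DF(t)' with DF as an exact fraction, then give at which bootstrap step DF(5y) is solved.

step 1 [1y] swap r/1=87/9913: DF=(1 − 87/9913·(0))/(1+87/9913) = 9913/10000 ≈ 0.991300
step 2 [2y] bond c/1=1/50: DF=(63899/62500 − 1/50·(0.991300))/(1+1/50) = 9829/10000 ≈ 0.982900
step 3 [3y] zero: DF = P = 9379/10000 ≈ 0.937900
step 4 [4y] zero: DF = P = 9289/10000 ≈ 0.928900
step 5 [5y] bond c/1=13/400: DF=(4149011/4000000 − 13/400·(0.991300+0.982900+0.937900+0.928900))/(1+13/400) = 8837/10000 ≈ 0.883700
step 6 [6y] swap r/1=1468/55779: DF=(1 − 1468/55779·(0.991300+0.982900+0.937900+0.928900+0.883700))/(1+1468/55779) = 2133/2500 ≈ 0.853200
step 7 [7y] bond c/1=17/400: DF=(172137/160000 − 17/400·(0.991300+0.982900+0.937900+0.928900+0.883700+0.853200))/(1+17/400) = 4023/5000 ≈ 0.804600

1 1 9913/10000
2 2 9829/10000
3 3 9379/10000
4 4 9289/10000
5 5 8837/10000
6 6 2133/2500
7 7 4023/5000
DF(5y) is solved at step 5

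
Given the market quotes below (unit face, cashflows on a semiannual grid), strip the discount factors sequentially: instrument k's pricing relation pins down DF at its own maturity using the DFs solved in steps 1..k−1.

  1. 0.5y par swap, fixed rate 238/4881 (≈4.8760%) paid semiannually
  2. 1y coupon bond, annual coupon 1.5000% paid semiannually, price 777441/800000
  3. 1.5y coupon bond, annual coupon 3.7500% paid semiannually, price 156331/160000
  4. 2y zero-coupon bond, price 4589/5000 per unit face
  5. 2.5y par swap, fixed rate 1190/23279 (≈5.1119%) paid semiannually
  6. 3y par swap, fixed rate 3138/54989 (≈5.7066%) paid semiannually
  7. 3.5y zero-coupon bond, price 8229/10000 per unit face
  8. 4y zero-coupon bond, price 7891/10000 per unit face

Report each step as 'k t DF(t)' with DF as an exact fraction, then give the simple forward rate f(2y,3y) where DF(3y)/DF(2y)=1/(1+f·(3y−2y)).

step 1 [0.5y] swap r/2=119/4881: DF=(1 − 119/4881·(0))/(1+119/4881) = 4881/5000 ≈ 0.976200
step 2 [1y] bond c/2=3/400: DF=(777441/800000 − 3/400·(0.976200))/(1+3/400) = 9573/10000 ≈ 0.957300
step 3 [1.5y] bond c/2=3/160: DF=(156331/160000 − 3/160·(0.976200+0.957300))/(1+3/160) = 1847/2000 ≈ 0.923500
step 4 [2y] zero: DF = P = 4589/5000 ≈ 0.917800
step 5 [2.5y] swap r/2=595/23279: DF=(1 − 595/23279·(0.976200+0.957300+0.923500+0.917800))/(1+595/23279) = 881/1000 ≈ 0.881000
step 6 [3y] swap r/2=1569/54989: DF=(1 − 1569/54989·(0.976200+0.957300+0.923500+0.917800+0.881000))/(1+1569/54989) = 8431/10000 ≈ 0.843100
step 7 [3.5y] zero: DF = P = 8229/10000 ≈ 0.822900
step 8 [4y] zero: DF = P = 7891/10000 ≈ 0.789100

1 1/2 4881/5000
2 1 9573/10000
3 3/2 1847/2000
4 2 4589/5000
5 5/2 881/1000
6 3 8431/10000
7 7/2 8229/10000
8 4 7891/10000
f(2y,3y) = ((4589/5000)/(8431/10000) − 1)/(1) = 747/8431 ≈ 8.8602%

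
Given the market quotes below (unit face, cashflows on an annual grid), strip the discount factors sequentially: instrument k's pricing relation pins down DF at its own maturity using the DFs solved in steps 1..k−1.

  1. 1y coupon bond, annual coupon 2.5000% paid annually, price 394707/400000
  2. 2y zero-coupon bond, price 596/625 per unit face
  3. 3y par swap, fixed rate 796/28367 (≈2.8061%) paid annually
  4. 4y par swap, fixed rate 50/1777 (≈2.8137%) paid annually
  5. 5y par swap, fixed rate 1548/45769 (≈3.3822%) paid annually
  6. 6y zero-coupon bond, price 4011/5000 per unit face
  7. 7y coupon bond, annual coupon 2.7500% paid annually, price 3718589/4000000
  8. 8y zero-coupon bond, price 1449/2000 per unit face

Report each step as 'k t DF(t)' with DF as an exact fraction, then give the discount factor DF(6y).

step 1 [1y] bond c/1=1/40: DF=(394707/400000 − 1/40·(0))/(1+1/40) = 9627/10000 ≈ 0.962700
step 2 [2y] zero: DF = P = 596/625 ≈ 0.953600
step 3 [3y] swap r/1=796/28367: DF=(1 − 796/28367·(0.962700+0.953600))/(1+796/28367) = 2301/2500 ≈ 0.920400
step 4 [4y] swap r/1=50/1777: DF=(1 − 50/1777·(0.962700+0.953600+0.920400))/(1+50/1777) = 179/200 ≈ 0.895000
step 5 [5y] swap r/1=1548/45769: DF=(1 − 1548/45769·(0.962700+0.953600+0.920400+0.895000))/(1+1548/45769) = 2113/2500 ≈ 0.845200
step 6 [6y] zero: DF = P = 4011/5000 ≈ 0.802200
step 7 [7y] bond c/1=11/400: DF=(3718589/4000000 − 11/400·(0.962700+0.953600+0.920400+0.895000+0.845200+0.802200))/(1+11/400) = 951/1250 ≈ 0.760800
step 8 [8y] zero: DF = P = 1449/2000 ≈ 0.724500

1 1 9627/10000
2 2 596/625
3 3 2301/2500
4 4 179/200
5 5 2113/2500
6 6 4011/5000
7 7 951/1250
8 8 1449/2000
DF(6y) = 4011/5000 ≈ 0.802200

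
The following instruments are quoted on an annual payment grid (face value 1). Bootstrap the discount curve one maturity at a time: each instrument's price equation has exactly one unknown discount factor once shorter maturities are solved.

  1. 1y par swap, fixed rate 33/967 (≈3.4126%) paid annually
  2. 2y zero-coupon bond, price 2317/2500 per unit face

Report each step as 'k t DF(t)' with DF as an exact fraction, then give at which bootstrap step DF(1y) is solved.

step 1 [1y] swap r/1=33/967: DF=(1 − 33/967·(0))/(1+33/967) = 967/1000 ≈ 0.967000
step 2 [2y] zero: DF = P = 2317/2500 ≈ 0.926800

1 1 967/1000
2 2 2317/2500
DF(1y) is solved at step 1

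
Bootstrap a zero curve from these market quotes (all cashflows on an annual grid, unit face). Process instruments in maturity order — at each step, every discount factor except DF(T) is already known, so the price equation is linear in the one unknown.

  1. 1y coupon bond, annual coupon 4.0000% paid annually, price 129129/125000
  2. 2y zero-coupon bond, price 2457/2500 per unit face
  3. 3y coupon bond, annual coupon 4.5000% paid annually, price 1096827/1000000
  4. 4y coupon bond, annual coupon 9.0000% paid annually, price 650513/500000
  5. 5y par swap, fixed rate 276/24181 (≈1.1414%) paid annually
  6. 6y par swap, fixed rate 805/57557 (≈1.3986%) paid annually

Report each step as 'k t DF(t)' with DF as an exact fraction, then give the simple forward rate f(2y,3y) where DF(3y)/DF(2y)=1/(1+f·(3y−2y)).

1 1 9933/10000
2 2 2457/2500
3 3 1929/2000
4 4 2377/2500
5 5 1181/1250
6 6 1839/2000
f(2y,3y) = ((2457/2500)/(1929/2000) − 1)/(1) = 61/3215 ≈ 1.8974%

step 1 [1y] bond c/1=1/25: DF=(129129/125000 − 1/25·(0))/(1+1/25) = 9933/10000 ≈ 0.993300
step 2 [2y] zero: DF = P = 2457/2500 ≈ 0.982800
step 3 [3y] bond c/1=9/200: DF=(1096827/1000000 − 9/200·(0.993300+0.982800))/(1+9/200) = 1929/2000 ≈ 0.964500
step 4 [4y] bond c/1=9/100: DF=(650513/500000 − 9/100·(0.993300+0.982800+0.964500))/(1+9/100) = 2377/2500 ≈ 0.950800
step 5 [5y] swap r/1=276/24181: DF=(1 − 276/24181·(0.993300+0.982800+0.964500+0.950800))/(1+276/24181) = 1181/1250 ≈ 0.944800
step 6 [6y] swap r/1=805/57557: DF=(1 − 805/57557·(0.993300+0.982800+0.964500+0.950800+0.944800))/(1+805/57557) = 1839/2000 ≈ 0.919500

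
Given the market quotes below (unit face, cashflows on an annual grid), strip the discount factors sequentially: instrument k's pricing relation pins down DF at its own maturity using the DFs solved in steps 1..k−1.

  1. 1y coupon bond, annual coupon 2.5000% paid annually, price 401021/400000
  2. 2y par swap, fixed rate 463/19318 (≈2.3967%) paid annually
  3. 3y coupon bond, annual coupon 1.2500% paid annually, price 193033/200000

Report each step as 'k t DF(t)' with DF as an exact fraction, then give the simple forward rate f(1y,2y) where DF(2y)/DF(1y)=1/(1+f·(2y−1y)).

step 1 [1y] bond c/1=1/40: DF=(401021/400000 − 1/40·(0))/(1+1/40) = 9781/10000 ≈ 0.978100
step 2 [2y] swap r/1=463/19318: DF=(1 − 463/19318·(0.978100))/(1+463/19318) = 9537/10000 ≈ 0.953700
step 3 [3y] bond c/1=1/80: DF=(193033/200000 − 1/80·(0.978100+0.953700))/(1+1/80) = 4647/5000 ≈ 0.929400

1 1 9781/10000
2 2 9537/10000
3 3 4647/5000
f(1y,2y) = ((9781/10000)/(9537/10000) − 1)/(1) = 244/9537 ≈ 2.5585%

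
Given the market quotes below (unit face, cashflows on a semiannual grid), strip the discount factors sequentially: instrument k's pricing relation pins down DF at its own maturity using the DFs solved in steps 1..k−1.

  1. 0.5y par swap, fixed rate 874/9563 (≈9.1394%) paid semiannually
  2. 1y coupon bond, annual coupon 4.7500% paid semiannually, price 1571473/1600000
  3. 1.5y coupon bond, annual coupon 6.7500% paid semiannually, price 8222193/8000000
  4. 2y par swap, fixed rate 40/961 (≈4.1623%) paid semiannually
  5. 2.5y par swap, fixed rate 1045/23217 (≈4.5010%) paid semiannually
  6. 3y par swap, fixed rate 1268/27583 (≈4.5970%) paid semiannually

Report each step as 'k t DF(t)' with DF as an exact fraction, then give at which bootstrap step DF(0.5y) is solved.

step 1 [0.5y] swap r/2=437/9563: DF=(1 − 437/9563·(0))/(1+437/9563) = 9563/10000 ≈ 0.956300
step 2 [1y] bond c/2=19/800: DF=(1571473/1600000 − 19/800·(0.956300))/(1+19/800) = 2343/2500 ≈ 0.937200
step 3 [1.5y] bond c/2=27/800: DF=(8222193/8000000 − 27/800·(0.956300+0.937200))/(1+27/800) = 2331/2500 ≈ 0.932400
step 4 [2y] swap r/2=20/961: DF=(1 − 20/961·(0.956300+0.937200+0.932400))/(1+20/961) = 461/500 ≈ 0.922000
step 5 [2.5y] swap r/2=1045/46434: DF=(1 − 1045/46434·(0.956300+0.937200+0.932400+0.922000))/(1+1045/46434) = 1791/2000 ≈ 0.895500
step 6 [3y] swap r/2=634/27583: DF=(1 − 634/27583·(0.956300+0.937200+0.932400+0.922000+0.895500))/(1+634/27583) = 2183/2500 ≈ 0.873200

1 1/2 9563/10000
2 1 2343/2500
3 3/2 2331/2500
4 2 461/500
5 5/2 1791/2000
6 3 2183/2500
DF(0.5y) is solved at step 1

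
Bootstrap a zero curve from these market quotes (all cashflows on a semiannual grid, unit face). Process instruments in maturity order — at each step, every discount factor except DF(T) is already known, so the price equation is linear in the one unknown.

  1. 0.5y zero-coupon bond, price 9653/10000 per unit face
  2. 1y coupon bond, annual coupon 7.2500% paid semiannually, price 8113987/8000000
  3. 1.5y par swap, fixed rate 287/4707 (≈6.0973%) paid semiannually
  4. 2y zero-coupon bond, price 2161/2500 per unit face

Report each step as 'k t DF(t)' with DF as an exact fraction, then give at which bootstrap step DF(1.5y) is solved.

step 1 [0.5y] zero: DF = P = 9653/10000 ≈ 0.965300
step 2 [1y] bond c/2=29/800: DF=(8113987/8000000 − 29/800·(0.965300))/(1+29/800) = 189/200 ≈ 0.945000
step 3 [1.5y] swap r/2=287/9414: DF=(1 − 287/9414·(0.965300+0.945000))/(1+287/9414) = 9139/10000 ≈ 0.913900
step 4 [2y] zero: DF = P = 2161/2500 ≈ 0.864400

1 1/2 9653/10000
2 1 189/200
3 3/2 9139/10000
4 2 2161/2500
DF(1.5y) is solved at step 3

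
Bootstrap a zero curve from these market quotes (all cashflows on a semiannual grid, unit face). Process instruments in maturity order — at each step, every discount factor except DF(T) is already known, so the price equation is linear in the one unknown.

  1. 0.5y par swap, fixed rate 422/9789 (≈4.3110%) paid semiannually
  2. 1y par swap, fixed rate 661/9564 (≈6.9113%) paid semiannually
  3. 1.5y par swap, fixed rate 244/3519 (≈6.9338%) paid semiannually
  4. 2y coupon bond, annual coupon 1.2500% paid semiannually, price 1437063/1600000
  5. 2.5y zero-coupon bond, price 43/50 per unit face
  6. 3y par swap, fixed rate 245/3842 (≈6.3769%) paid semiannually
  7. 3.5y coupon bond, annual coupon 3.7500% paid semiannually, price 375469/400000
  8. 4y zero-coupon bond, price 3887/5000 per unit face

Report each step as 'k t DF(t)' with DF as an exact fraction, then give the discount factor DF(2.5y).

step 1 [0.5y] swap r/2=211/9789: DF=(1 − 211/9789·(0))/(1+211/9789) = 9789/10000 ≈ 0.978900
step 2 [1y] swap r/2=661/19128: DF=(1 − 661/19128·(0.978900))/(1+661/19128) = 9339/10000 ≈ 0.933900
step 3 [1.5y] swap r/2=122/3519: DF=(1 − 122/3519·(0.978900+0.933900))/(1+122/3519) = 564/625 ≈ 0.902400
step 4 [2y] bond c/2=1/160: DF=(1437063/1600000 − 1/160·(0.978900+0.933900+0.902400))/(1+1/160) = 8751/10000 ≈ 0.875100
step 5 [2.5y] zero: DF = P = 43/50 ≈ 0.860000
step 6 [3y] swap r/2=245/7684: DF=(1 − 245/7684·(0.978900+0.933900+0.902400+0.875100+0.860000))/(1+245/7684) = 1657/2000 ≈ 0.828500
step 7 [3.5y] bond c/2=3/160: DF=(375469/400000 − 3/160·(0.978900+0.933900+0.902400+0.875100+0.860000+0.828500))/(1+3/160) = 514/625 ≈ 0.822400
step 8 [4y] zero: DF = P = 3887/5000 ≈ 0.777400

1 1/2 9789/10000
2 1 9339/10000
3 3/2 564/625
4 2 8751/10000
5 5/2 43/50
6 3 1657/2000
7 7/2 514/625
8 4 3887/5000
DF(2.5y) = 43/50 ≈ 0.860000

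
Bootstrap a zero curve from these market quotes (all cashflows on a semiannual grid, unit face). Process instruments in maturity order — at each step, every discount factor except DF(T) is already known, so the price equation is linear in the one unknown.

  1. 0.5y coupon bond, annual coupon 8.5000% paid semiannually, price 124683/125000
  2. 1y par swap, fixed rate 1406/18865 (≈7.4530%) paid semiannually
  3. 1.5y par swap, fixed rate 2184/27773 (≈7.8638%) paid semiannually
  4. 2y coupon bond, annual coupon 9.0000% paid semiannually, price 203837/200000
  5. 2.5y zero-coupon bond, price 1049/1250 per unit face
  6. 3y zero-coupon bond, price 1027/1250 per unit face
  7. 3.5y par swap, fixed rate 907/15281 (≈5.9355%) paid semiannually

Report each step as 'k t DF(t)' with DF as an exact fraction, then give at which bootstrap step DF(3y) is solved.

1 1/2 598/625
2 1 9297/10000
3 3/2 2227/2500
4 2 8557/10000
5 5/2 1049/1250
6 3 1027/1250
7 7/2 4093/5000
DF(3y) is solved at step 6

step 1 [0.5y] bond c/2=17/400: DF=(124683/125000 − 17/400·(0))/(1+17/400) = 598/625 ≈ 0.956800
step 2 [1y] swap r/2=703/18865: DF=(1 − 703/18865·(0.956800))/(1+703/18865) = 9297/10000 ≈ 0.929700
step 3 [1.5y] swap r/2=1092/27773: DF=(1 − 1092/27773·(0.956800+0.929700))/(1+1092/27773) = 2227/2500 ≈ 0.890800
step 4 [2y] bond c/2=9/200: DF=(203837/200000 − 9/200·(0.956800+0.929700+0.890800))/(1+9/200) = 8557/10000 ≈ 0.855700
step 5 [2.5y] zero: DF = P = 1049/1250 ≈ 0.839200
step 6 [3y] zero: DF = P = 1027/1250 ≈ 0.821600
step 7 [3.5y] swap r/2=907/30562: DF=(1 − 907/30562·(0.956800+0.929700+0.890800+0.855700+0.839200+0.821600))/(1+907/30562) = 4093/5000 ≈ 0.818600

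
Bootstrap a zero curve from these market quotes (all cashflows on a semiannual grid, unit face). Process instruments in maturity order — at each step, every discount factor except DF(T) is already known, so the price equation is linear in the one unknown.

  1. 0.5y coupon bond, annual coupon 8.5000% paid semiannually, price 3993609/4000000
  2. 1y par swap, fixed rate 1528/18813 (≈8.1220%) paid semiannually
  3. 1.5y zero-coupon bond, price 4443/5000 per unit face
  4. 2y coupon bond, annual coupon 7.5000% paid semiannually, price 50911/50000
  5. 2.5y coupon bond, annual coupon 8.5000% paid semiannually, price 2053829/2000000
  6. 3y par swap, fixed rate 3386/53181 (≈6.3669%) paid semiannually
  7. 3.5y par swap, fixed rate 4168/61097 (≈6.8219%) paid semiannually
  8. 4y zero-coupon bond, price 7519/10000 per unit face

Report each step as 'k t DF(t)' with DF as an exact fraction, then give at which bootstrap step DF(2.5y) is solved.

step 1 [0.5y] bond c/2=17/400: DF=(3993609/4000000 − 17/400·(0))/(1+17/400) = 9577/10000 ≈ 0.957700
step 2 [1y] swap r/2=764/18813: DF=(1 − 764/18813·(0.957700))/(1+764/18813) = 2309/2500 ≈ 0.923600
step 3 [1.5y] zero: DF = P = 4443/5000 ≈ 0.888600
step 4 [2y] bond c/2=3/80: DF=(50911/50000 − 3/80·(0.957700+0.923600+0.888600))/(1+3/80) = 8813/10000 ≈ 0.881300
step 5 [2.5y] bond c/2=17/400: DF=(2053829/2000000 − 17/400·(0.957700+0.923600+0.888600+0.881300))/(1+17/400) = 4181/5000 ≈ 0.836200
step 6 [3y] swap r/2=1693/53181: DF=(1 − 1693/53181·(0.957700+0.923600+0.888600+0.881300+0.836200))/(1+1693/53181) = 8307/10000 ≈ 0.830700
step 7 [3.5y] swap r/2=2084/61097: DF=(1 − 2084/61097·(0.957700+0.923600+0.888600+0.881300+0.836200+0.830700))/(1+2084/61097) = 1979/2500 ≈ 0.791600
step 8 [4y] zero: DF = P = 7519/10000 ≈ 0.751900

1 1/2 9577/10000
2 1 2309/2500
3 3/2 4443/5000
4 2 8813/10000
5 5/2 4181/5000
6 3 8307/10000
7 7/2 1979/2500
8 4 7519/10000
DF(2.5y) is solved at step 5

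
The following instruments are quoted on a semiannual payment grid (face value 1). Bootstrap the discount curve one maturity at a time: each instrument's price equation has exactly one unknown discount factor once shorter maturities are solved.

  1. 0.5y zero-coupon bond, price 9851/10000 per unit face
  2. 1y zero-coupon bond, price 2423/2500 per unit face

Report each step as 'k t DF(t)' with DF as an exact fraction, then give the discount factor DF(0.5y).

step 1 [0.5y] zero: DF = P = 9851/10000 ≈ 0.985100
step 2 [1y] zero: DF = P = 2423/2500 ≈ 0.969200

1 1/2 9851/10000
2 1 2423/2500
DF(0.5y) = 9851/10000 ≈ 0.985100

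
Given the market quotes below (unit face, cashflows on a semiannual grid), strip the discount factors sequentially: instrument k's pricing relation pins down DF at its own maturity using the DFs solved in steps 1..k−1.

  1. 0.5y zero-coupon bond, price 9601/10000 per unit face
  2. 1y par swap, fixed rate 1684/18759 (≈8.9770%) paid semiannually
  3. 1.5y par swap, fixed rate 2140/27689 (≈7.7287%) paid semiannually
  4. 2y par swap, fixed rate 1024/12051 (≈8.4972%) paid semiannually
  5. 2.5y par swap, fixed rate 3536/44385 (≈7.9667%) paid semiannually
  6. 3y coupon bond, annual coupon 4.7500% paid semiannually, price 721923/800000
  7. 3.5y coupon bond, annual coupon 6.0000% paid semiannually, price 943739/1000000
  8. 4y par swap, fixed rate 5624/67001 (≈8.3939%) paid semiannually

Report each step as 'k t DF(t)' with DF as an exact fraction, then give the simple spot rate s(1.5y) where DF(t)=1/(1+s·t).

1 1/2 9601/10000
2 1 4579/5000
3 3/2 893/1000
4 2 529/625
5 5/2 1029/1250
6 3 1557/2000
7 7/2 7643/10000
8 4 1797/2500
s(1.5y) = (1/(893/1000) − 1)/(3/2) = 214/2679 ≈ 7.9881%

step 1 [0.5y] zero: DF = P = 9601/10000 ≈ 0.960100
step 2 [1y] swap r/2=842/18759: DF=(1 − 842/18759·(0.960100))/(1+842/18759) = 4579/5000 ≈ 0.915800
step 3 [1.5y] swap r/2=1070/27689: DF=(1 − 1070/27689·(0.960100+0.915800))/(1+1070/27689) = 893/1000 ≈ 0.893000
step 4 [2y] swap r/2=512/12051: DF=(1 − 512/12051·(0.960100+0.915800+0.893000))/(1+512/12051) = 529/625 ≈ 0.846400
step 5 [2.5y] swap r/2=1768/44385: DF=(1 − 1768/44385·(0.960100+0.915800+0.893000+0.846400))/(1+1768/44385) = 1029/1250 ≈ 0.823200
step 6 [3y] bond c/2=19/800: DF=(721923/800000 − 19/800·(0.960100+0.915800+0.893000+0.846400+0.823200))/(1+19/800) = 1557/2000 ≈ 0.778500
step 7 [3.5y] bond c/2=3/100: DF=(943739/1000000 − 3/100·(0.960100+0.915800+0.893000+0.846400+0.823200+0.778500))/(1+3/100) = 7643/10000 ≈ 0.764300
step 8 [4y] swap r/2=2812/67001: DF=(1 − 2812/67001·(0.960100+0.915800+0.893000+0.846400+0.823200+0.778500+0.764300))/(1+2812/67001) = 1797/2500 ≈ 0.718800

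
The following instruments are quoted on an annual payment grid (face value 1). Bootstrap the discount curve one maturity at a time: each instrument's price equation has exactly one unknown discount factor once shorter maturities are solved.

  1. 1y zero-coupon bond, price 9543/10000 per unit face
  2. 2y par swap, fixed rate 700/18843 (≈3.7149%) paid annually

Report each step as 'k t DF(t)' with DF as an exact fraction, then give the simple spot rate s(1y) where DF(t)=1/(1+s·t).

step 1 [1y] zero: DF = P = 9543/10000 ≈ 0.954300
step 2 [2y] swap r/1=700/18843: DF=(1 − 700/18843·(0.954300))/(1+700/18843) = 93/100 ≈ 0.930000

1 1 9543/10000
2 2 93/100
s(1y) = (1/(9543/10000) − 1)/(1) = 457/9543 ≈ 4.7889%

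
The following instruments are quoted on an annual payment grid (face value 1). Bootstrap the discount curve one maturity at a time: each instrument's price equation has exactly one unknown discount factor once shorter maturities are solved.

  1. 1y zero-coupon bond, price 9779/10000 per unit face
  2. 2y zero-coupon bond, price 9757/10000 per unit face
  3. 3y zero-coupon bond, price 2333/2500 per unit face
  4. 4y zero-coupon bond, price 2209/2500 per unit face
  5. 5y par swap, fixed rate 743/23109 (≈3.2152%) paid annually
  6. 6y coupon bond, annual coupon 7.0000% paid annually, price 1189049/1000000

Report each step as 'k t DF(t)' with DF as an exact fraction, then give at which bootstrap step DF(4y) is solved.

1 1 9779/10000
2 2 9757/10000
3 3 2333/2500
4 4 2209/2500
5 5 4257/5000
6 6 8089/10000
DF(4y) is solved at step 4

step 1 [1y] zero: DF = P = 9779/10000 ≈ 0.977900
step 2 [2y] zero: DF = P = 9757/10000 ≈ 0.975700
step 3 [3y] zero: DF = P = 2333/2500 ≈ 0.933200
step 4 [4y] zero: DF = P = 2209/2500 ≈ 0.883600
step 5 [5y] swap r/1=743/23109: DF=(1 − 743/23109·(0.977900+0.975700+0.933200+0.883600))/(1+743/23109) = 4257/5000 ≈ 0.851400
step 6 [6y] bond c/1=7/100: DF=(1189049/1000000 − 7/100·(0.977900+0.975700+0.933200+0.883600+0.851400))/(1+7/100) = 8089/10000 ≈ 0.808900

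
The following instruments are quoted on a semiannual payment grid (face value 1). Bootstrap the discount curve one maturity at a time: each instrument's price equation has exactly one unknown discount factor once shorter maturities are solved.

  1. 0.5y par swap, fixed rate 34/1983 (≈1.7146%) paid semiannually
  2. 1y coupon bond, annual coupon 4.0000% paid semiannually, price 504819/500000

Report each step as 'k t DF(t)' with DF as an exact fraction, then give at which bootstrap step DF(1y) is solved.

1 1/2 1983/2000
2 1 1213/1250
DF(1y) is solved at step 2

step 1 [0.5y] swap r/2=17/1983: DF=(1 − 17/1983·(0))/(1+17/1983) = 1983/2000 ≈ 0.991500
step 2 [1y] bond c/2=1/50: DF=(504819/500000 − 1/50·(0.991500))/(1+1/50) = 1213/1250 ≈ 0.970400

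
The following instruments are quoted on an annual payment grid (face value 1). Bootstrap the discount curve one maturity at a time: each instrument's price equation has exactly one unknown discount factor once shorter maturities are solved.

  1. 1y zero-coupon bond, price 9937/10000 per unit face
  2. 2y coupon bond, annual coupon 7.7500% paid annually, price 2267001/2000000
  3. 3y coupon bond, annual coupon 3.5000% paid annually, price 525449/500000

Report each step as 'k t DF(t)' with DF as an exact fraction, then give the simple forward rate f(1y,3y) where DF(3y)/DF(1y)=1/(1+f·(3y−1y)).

1 1 9937/10000
2 2 1961/2000
3 3 4743/5000
f(1y,3y) = ((9937/10000)/(4743/5000) − 1)/(2) = 451/18972 ≈ 2.3772%

step 1 [1y] zero: DF = P = 9937/10000 ≈ 0.993700
step 2 [2y] bond c/1=31/400: DF=(2267001/2000000 − 31/400·(0.993700))/(1+31/400) = 1961/2000 ≈ 0.980500
step 3 [3y] bond c/1=7/200: DF=(525449/500000 − 7/200·(0.993700+0.980500))/(1+7/200) = 4743/5000 ≈ 0.948600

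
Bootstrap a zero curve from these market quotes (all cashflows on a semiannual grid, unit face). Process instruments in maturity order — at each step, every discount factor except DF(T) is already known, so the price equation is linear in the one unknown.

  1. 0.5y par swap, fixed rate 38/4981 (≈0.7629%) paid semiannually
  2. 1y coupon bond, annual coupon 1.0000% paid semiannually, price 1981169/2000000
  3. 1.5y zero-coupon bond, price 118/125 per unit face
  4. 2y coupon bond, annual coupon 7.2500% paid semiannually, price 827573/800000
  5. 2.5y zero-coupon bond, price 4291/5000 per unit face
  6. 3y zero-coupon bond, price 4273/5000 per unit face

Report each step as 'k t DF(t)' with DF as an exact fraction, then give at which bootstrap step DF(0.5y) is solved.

step 1 [0.5y] swap r/2=19/4981: DF=(1 − 19/4981·(0))/(1+19/4981) = 4981/5000 ≈ 0.996200
step 2 [1y] bond c/2=1/200: DF=(1981169/2000000 − 1/200·(0.996200))/(1+1/200) = 9807/10000 ≈ 0.980700
step 3 [1.5y] zero: DF = P = 118/125 ≈ 0.944000
step 4 [2y] bond c/2=29/800: DF=(827573/800000 − 29/800·(0.996200+0.980700+0.944000))/(1+29/800) = 8961/10000 ≈ 0.896100
step 5 [2.5y] zero: DF = P = 4291/5000 ≈ 0.858200
step 6 [3y] zero: DF = P = 4273/5000 ≈ 0.854600

1 1/2 4981/5000
2 1 9807/10000
3 3/2 118/125
4 2 8961/10000
5 5/2 4291/5000
6 3 4273/5000
DF(0.5y) is solved at step 1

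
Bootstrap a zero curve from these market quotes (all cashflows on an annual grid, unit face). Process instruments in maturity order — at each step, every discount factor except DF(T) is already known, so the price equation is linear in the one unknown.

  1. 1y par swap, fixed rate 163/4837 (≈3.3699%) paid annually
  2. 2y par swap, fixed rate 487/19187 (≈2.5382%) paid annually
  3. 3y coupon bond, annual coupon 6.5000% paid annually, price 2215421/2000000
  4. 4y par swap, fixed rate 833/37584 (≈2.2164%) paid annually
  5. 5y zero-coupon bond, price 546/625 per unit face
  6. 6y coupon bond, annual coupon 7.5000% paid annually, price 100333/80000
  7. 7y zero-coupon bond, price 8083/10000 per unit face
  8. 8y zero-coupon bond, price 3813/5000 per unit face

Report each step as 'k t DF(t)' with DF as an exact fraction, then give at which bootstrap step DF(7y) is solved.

1 1 4837/5000
2 2 9513/10000
3 3 923/1000
4 4 9167/10000
5 5 546/625
6 6 1687/2000
7 7 8083/10000
8 8 3813/5000
DF(7y) is solved at step 7

step 1 [1y] swap r/1=163/4837: DF=(1 − 163/4837·(0))/(1+163/4837) = 4837/5000 ≈ 0.967400
step 2 [2y] swap r/1=487/19187: DF=(1 − 487/19187·(0.967400))/(1+487/19187) = 9513/10000 ≈ 0.951300
step 3 [3y] bond c/1=13/200: DF=(2215421/2000000 − 13/200·(0.967400+0.951300))/(1+13/200) = 923/1000 ≈ 0.923000
step 4 [4y] swap r/1=833/37584: DF=(1 − 833/37584·(0.967400+0.951300+0.923000))/(1+833/37584) = 9167/10000 ≈ 0.916700
step 5 [5y] zero: DF = P = 546/625 ≈ 0.873600
step 6 [6y] bond c/1=3/40: DF=(100333/80000 − 3/40·(0.967400+0.951300+0.923000+0.916700+0.873600))/(1+3/40) = 1687/2000 ≈ 0.843500
step 7 [7y] zero: DF = P = 8083/10000 ≈ 0.808300
step 8 [8y] zero: DF = P = 3813/5000 ≈ 0.762600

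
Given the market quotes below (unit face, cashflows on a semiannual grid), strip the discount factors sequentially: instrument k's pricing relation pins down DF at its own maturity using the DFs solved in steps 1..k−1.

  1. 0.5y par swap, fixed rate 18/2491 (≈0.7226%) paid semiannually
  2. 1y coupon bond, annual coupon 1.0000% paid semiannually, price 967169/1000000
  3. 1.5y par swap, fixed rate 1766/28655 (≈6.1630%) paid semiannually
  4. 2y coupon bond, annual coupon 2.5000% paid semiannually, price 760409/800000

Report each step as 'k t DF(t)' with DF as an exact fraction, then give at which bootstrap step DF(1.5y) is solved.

1 1/2 2491/2500
2 1 4787/5000
3 3/2 9117/10000
4 2 4517/5000
DF(1.5y) is solved at step 3

step 1 [0.5y] swap r/2=9/2491: DF=(1 − 9/2491·(0))/(1+9/2491) = 2491/2500 ≈ 0.996400
step 2 [1y] bond c/2=1/200: DF=(967169/1000000 − 1/200·(0.996400))/(1+1/200) = 4787/5000 ≈ 0.957400
step 3 [1.5y] swap r/2=883/28655: DF=(1 − 883/28655·(0.996400+0.957400))/(1+883/28655) = 9117/10000 ≈ 0.911700
step 4 [2y] bond c/2=1/80: DF=(760409/800000 − 1/80·(0.996400+0.957400+0.911700))/(1+1/80) = 4517/5000 ≈ 0.903400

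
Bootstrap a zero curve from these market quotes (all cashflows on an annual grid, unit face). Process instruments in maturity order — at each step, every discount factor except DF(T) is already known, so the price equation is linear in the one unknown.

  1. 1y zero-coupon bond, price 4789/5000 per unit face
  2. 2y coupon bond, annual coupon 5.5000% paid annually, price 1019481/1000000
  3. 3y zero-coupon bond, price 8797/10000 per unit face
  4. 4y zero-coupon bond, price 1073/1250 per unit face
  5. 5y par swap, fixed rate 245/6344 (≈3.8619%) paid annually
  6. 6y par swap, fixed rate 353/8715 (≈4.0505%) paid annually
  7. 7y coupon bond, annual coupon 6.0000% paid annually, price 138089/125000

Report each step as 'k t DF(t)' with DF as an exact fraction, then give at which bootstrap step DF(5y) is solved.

step 1 [1y] zero: DF = P = 4789/5000 ≈ 0.957800
step 2 [2y] bond c/1=11/200: DF=(1019481/1000000 − 11/200·(0.957800))/(1+11/200) = 2291/2500 ≈ 0.916400
step 3 [3y] zero: DF = P = 8797/10000 ≈ 0.879700
step 4 [4y] zero: DF = P = 1073/1250 ≈ 0.858400
step 5 [5y] swap r/1=245/6344: DF=(1 − 245/6344·(0.957800+0.916400+0.879700+0.858400))/(1+245/6344) = 1657/2000 ≈ 0.828500
step 6 [6y] swap r/1=353/8715: DF=(1 − 353/8715·(0.957800+0.916400+0.879700+0.858400+0.828500))/(1+353/8715) = 3941/5000 ≈ 0.788200
step 7 [7y] bond c/1=3/50: DF=(138089/125000 − 3/50·(0.957800+0.916400+0.879700+0.858400+0.828500+0.788200))/(1+3/50) = 3731/5000 ≈ 0.746200

1 1 4789/5000
2 2 2291/2500
3 3 8797/10000
4 4 1073/1250
5 5 1657/2000
6 6 3941/5000
7 7 3731/5000
DF(5y) is solved at step 5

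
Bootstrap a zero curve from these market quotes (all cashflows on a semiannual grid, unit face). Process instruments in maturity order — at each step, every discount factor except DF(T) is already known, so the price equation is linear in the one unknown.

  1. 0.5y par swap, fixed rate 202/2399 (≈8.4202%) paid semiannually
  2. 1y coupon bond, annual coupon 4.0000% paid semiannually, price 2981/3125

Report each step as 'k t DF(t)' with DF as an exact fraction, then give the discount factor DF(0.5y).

step 1 [0.5y] swap r/2=101/2399: DF=(1 − 101/2399·(0))/(1+101/2399) = 2399/2500 ≈ 0.959600
step 2 [1y] bond c/2=1/50: DF=(2981/3125 − 1/50·(0.959600))/(1+1/50) = 2291/2500 ≈ 0.916400

1 1/2 2399/2500
2 1 2291/2500
DF(0.5y) = 2399/2500 ≈ 0.959600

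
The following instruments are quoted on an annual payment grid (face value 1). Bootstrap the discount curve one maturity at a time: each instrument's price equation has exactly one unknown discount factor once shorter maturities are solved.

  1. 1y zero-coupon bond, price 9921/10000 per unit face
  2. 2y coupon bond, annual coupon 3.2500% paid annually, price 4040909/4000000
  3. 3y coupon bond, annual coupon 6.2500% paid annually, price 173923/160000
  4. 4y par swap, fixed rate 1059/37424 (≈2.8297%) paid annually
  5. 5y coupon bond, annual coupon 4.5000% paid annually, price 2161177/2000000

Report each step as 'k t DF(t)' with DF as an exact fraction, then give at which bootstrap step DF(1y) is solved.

1 1 9921/10000
2 2 592/625
3 3 909/1000
4 4 8941/10000
5 5 8729/10000
DF(1y) is solved at step 1

step 1 [1y] zero: DF = P = 9921/10000 ≈ 0.992100
step 2 [2y] bond c/1=13/400: DF=(4040909/4000000 − 13/400·(0.992100))/(1+13/400) = 592/625 ≈ 0.947200
step 3 [3y] bond c/1=1/16: DF=(173923/160000 − 1/16·(0.992100+0.947200))/(1+1/16) = 909/1000 ≈ 0.909000
step 4 [4y] swap r/1=1059/37424: DF=(1 − 1059/37424·(0.992100+0.947200+0.909000))/(1+1059/37424) = 8941/10000 ≈ 0.894100
step 5 [5y] bond c/1=9/200: DF=(2161177/2000000 − 9/200·(0.992100+0.947200+0.909000+0.894100))/(1+9/200) = 8729/10000 ≈ 0.872900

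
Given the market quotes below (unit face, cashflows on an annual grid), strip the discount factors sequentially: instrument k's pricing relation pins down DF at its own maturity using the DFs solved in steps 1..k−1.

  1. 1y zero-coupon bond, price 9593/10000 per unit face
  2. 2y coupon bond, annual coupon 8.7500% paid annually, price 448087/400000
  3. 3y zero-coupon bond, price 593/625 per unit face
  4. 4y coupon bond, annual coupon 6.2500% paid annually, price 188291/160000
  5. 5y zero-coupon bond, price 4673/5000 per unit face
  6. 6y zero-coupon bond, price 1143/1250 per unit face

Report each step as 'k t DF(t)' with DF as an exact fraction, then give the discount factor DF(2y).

1 1 9593/10000
2 2 9529/10000
3 3 593/625
4 4 9393/10000
5 5 4673/5000
6 6 1143/1250
DF(2y) = 9529/10000 ≈ 0.952900

step 1 [1y] zero: DF = P = 9593/10000 ≈ 0.959300
step 2 [2y] bond c/1=7/80: DF=(448087/400000 − 7/80·(0.959300))/(1+7/80) = 9529/10000 ≈ 0.952900
step 3 [3y] zero: DF = P = 593/625 ≈ 0.948800
step 4 [4y] bond c/1=1/16: DF=(188291/160000 − 1/16·(0.959300+0.952900+0.948800))/(1+1/16) = 9393/10000 ≈ 0.939300
step 5 [5y] zero: DF = P = 4673/5000 ≈ 0.934600
step 6 [6y] zero: DF = P = 1143/1250 ≈ 0.914400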